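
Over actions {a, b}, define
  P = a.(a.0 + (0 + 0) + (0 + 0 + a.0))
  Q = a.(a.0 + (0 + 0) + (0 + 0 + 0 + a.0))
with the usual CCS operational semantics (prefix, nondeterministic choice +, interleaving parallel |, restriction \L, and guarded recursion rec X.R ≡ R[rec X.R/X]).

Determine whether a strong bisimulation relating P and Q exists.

LTS(P): 3 reachable states
  p0 = a.(a.0 + (0 + 0) + (0 + 0 + a.0)) has moves -a-> p1
  p1 = a.0 + (0 + 0) + (0 + 0 + a.0) has moves -a-> p2
  p2 = 0 has moves ·
LTS(Q): 3 reachable states
  q0 = a.(a.0 + (0 + 0) + (0 + 0 + 0 + a.0)) has moves -a-> q1
  q1 = a.0 + (0 + 0) + (0 + 0 + 0 + a.0) has moves -a-> q2
  q2 = 0 has moves ·
Partition-refinement fixed point:
  B0 = {p0, q0}
  B1 = {p1, q1}
  B2 = {p2, q2}
p0 ∈ B0, q0 ∈ B0 → same block

P ~ Q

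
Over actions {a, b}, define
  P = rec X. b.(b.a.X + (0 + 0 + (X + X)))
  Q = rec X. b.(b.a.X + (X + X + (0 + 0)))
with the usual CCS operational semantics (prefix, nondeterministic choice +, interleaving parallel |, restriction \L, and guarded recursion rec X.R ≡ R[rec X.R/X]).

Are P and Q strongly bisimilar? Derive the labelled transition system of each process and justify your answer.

P's transition system — 3 states:
  s0 = rec X. b.(b.a.X + (0 + 0 + (X + X))) :: =b=> s1
  s1 = b.a.(rec X. b.(b.a.X + (0 + 0 + (X + X)))) + (0 + 0 + ((rec X. b.(b.a.X + (0 + 0 + (X + X)))) + (rec X. b.(b.a.X + (0 + 0 + (X + X)))))) :: =b=> s1, =b=> s2
  s2 = a.(rec X. b.(b.a.X + (0 + 0 + (X + X)))) :: =a=> s0
Q's transition system — 3 states:
  t0 = rec X. b.(b.a.X + (X + X + (0 + 0))) :: =b=> t1
  t1 = b.a.(rec X. b.(b.a.X + (X + X + (0 + 0)))) + ((rec X. b.(b.a.X + (X + X + (0 + 0)))) + (rec X. b.(b.a.X + (X + X + (0 + 0)))) + (0 + 0)) :: =b=> t1, =b=> t2
  t2 = a.(rec X. b.(b.a.X + (X + X + (0 + 0)))) :: =a=> t0
Bisimilarity quotient blocks:
  B0 = {s0, t0}
  B1 = {s1, t1}
  B2 = {s2, t2}
s0 ∈ B0, t0 ∈ B0 → same block

YES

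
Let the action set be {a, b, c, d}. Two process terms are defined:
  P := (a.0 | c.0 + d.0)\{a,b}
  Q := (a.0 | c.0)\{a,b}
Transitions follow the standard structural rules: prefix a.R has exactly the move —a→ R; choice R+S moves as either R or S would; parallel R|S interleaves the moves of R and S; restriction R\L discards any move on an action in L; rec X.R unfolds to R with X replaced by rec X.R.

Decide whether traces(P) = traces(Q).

trace-distinct — witness ⟨d⟩

Reachable graph of P (3 states):
  u0 = (a.0 | c.0 + d.0)\{a,b} :: —c→ u1, —d→ u2
  u1 = (a.0 | 0)\{a,b} :: stopped
  u2 = 0\{a,b} :: stopped
Reachable graph of Q (2 states):
  v0 = (a.0 | c.0)\{a,b} :: —c→ v1
  v1 = (a.0 | 0)\{a,b} :: stopped
Executing d from P (initial set {u0}):
  [1] d ⇒ {u2}
  ✓ P
Executing d from Q (initial set {v0}):
  [1] d ⇒ ∅ (Q stuck)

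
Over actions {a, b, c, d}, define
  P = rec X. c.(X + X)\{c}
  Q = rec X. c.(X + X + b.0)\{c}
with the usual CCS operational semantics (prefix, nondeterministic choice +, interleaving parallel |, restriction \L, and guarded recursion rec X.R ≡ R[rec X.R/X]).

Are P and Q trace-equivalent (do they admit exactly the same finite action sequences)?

NO — witness ⟨cb⟩

LTS(P): 2 reachable states
  p0 = rec X. c.(X + X)\{c} → ··c··> p1
  p1 = ((rec X. c.(X + X)\{c}) + (rec X. c.(X + X)\{c}))\{c} → deadlocked
LTS(Q): 3 reachable states
  q0 = rec X. c.(X + X + b.0)\{c} → ··c··> q1
  q1 = ((rec X. c.(X + X + b.0)\{c}) + (rec X. c.(X + X + b.0)\{c}) + b.0)\{c} → ··b··> q2
  q2 = 0\{c} → deadlocked
Executing cb from Q (initial set {q0}):
  [1] c ⇒ {q1}
  [2] b ⇒ {q2}
  ✓ Q
Executing cb from P (initial set {p0}):
  [1] c ⇒ {p1}
  [2] b ⇒ no successor for P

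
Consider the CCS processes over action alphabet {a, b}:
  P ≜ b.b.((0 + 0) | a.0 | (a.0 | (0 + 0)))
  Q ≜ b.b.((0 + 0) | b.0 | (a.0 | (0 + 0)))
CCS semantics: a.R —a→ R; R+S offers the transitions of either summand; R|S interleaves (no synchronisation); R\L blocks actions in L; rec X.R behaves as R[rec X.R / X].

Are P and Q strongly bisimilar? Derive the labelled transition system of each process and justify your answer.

Reachable graph of P (6 states):
  p0 = b.b.((0 + 0) | a.0 | (a.0 | (0 + 0))) | -b-> p1
  p1 = b.((0 + 0) | a.0 | (a.0 | (0 + 0))) | -b-> p2
  p2 = (0 + 0) | a.0 | (a.0 | (0 + 0)) | -a-> p3, -a-> p4
  p3 = (0 + 0) | 0 | (a.0 | (0 + 0)) | -a-> p5
  p4 = (0 + 0) | a.0 | (0 | (0 + 0)) | -a-> p5
  p5 = (0 + 0) | 0 | (0 | (0 + 0)) | deadlocked
Reachable graph of Q (6 states):
  q0 = b.b.((0 + 0) | b.0 | (a.0 | (0 + 0))) | -b-> q1
  q1 = b.((0 + 0) | b.0 | (a.0 | (0 + 0))) | -b-> q2
  q2 = (0 + 0) | b.0 | (a.0 | (0 + 0)) | -a-> q3, -b-> q4
  q3 = (0 + 0) | b.0 | (0 | (0 + 0)) | -b-> q5
  q4 = (0 + 0) | 0 | (a.0 | (0 + 0)) | -a-> q5
  q5 = (0 + 0) | 0 | (0 | (0 + 0)) | deadlocked
Partition-refinement fixed point:
  B0 = {p0}
  B1 = {p1}
  B2 = {p2}
  B3 = {p3, p4, q4}
  B4 = {p5, q5}
  B5 = {q0}
  B6 = {q1}
  B7 = {q2}
  B8 = {q3}
p0 ∈ B0, q0 ∈ B5 → different blocks

P ≁ Q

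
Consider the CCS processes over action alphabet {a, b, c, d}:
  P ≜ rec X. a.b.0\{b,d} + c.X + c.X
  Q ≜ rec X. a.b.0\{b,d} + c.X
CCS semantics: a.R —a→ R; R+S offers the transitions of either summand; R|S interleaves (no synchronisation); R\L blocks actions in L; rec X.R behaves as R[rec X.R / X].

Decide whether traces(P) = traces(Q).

trace-equivalent

LTS(P): 3 reachable states
  m0 = rec X. a.b.0\{b,d} + c.X + c.X has moves -a-> m1, -c-> m0
  m1 = b.0\{b,d} has moves -b-> m2
  m2 = 0\{b,d} has moves stopped
LTS(Q): 3 reachable states
  n0 = rec X. a.b.0\{b,d} + c.X has moves -a-> n1, -c-> n0
  n1 = b.0\{b,d} has moves -b-> n2
  n2 = 0\{b,d} has moves stopped
Partition-refinement fixed point:
  B0 = {m0, n0}
  B1 = {m1, n1}
  B2 = {m2, n2}
m0 ∈ B0, n0 ∈ B0 → same block
Bisimilar ⇒ trace-equivalent.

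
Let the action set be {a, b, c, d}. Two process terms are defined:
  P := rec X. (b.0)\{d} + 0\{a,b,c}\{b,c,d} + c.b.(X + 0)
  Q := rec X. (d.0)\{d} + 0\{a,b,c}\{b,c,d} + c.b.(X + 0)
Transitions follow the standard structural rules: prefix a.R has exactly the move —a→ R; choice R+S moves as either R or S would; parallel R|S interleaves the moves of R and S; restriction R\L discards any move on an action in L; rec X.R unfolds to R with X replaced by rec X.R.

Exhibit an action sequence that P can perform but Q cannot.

b

Reachable graph of P (4 states):
  s0 = rec X. (b.0)\{d} + 0\{a,b,c}\{b,c,d} + c.b.(X + 0) | ··b··> s1, ··c··> s2
  s1 = 0\{d} | ∅
  s2 = b.((rec X. (b.0)\{d} + 0\{a,b,c}\{b,c,d} + c.b.(X + 0)) + 0) | ··b··> s3
  s3 = (rec X. (b.0)\{d} + 0\{a,b,c}\{b,c,d} + c.b.(X + 0)) + 0 | ··b··> s1, ··c··> s2
Reachable graph of Q (3 states):
  t0 = rec X. (d.0)\{d} + 0\{a,b,c}\{b,c,d} + c.b.(X + 0) | ··c··> t1
  t1 = b.((rec X. (d.0)\{d} + 0\{a,b,c}\{b,c,d} + c.b.(X + 0)) + 0) | ··b··> t2
  t2 = (rec X. (d.0)\{d} + 0\{a,b,c}\{b,c,d} + c.b.(X + 0)) + 0 | ··c··> t1
Trace ⟨b⟩ through P, begin at {s0}:
  step 1 (b): {s1}
  ✓ P
Trace ⟨b⟩ through Q, begin at {t0}:
  step 1 (b): ∅  — Q cannot continue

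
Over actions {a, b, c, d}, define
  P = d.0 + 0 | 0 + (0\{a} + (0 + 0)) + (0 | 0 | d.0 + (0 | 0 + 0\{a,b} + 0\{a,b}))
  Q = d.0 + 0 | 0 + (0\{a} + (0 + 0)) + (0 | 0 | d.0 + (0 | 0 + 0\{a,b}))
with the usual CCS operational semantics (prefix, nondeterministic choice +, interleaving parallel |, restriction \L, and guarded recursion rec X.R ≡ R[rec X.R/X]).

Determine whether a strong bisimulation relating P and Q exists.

Reachable graph of P (3 states):
  u0 = d.0 + 0 | 0 + (0\{a} + (0 + 0)) + (0 | 0 | d.0 + (0 | 0 + 0\{a,b} + 0\{a,b})) has moves =d=> u1, =d=> u2
  u1 = 0 has moves ∅
  u2 = 0 | 0 | 0 has moves ∅
Reachable graph of Q (3 states):
  v0 = d.0 + 0 | 0 + (0\{a} + (0 + 0)) + (0 | 0 | d.0 + (0 | 0 + 0\{a,b})) has moves =d=> v1, =d=> v2
  v1 = 0 has moves ∅
  v2 = 0 | 0 | 0 has moves ∅
Coarsest stable partition (strong bisimilarity classes):
  B0 = {u0, v0}
  B1 = {u1, u2, v1, v2}
u0 ∈ B0, v0 ∈ B0 → same block

YES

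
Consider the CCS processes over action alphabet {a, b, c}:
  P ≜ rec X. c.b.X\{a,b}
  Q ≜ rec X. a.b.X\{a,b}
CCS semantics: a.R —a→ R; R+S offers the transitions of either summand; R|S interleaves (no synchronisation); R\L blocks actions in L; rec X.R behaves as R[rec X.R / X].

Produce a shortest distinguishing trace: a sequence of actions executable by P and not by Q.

LTS(P): 4 reachable states
  s0 = rec X. c.b.X\{a,b} → —c→ s1
  s1 = b.(rec X. c.b.X\{a,b})\{a,b} → —b→ s2
  s2 = (rec X. c.b.X\{a,b})\{a,b} → —c→ s3
  s3 = (b.(rec X. c.b.X\{a,b})\{a,b})\{a,b} → stopped
LTS(Q): 3 reachable states
  t0 = rec X. a.b.X\{a,b} → —a→ t1
  t1 = b.(rec X. a.b.X\{a,b})\{a,b} → —b→ t2
  t2 = (rec X. a.b.X\{a,b})\{a,b} → stopped
Executing c from P (initial set {s0}):
  step 1 (c): {s1}
  ✓ P
Executing c from Q (initial set {t0}):
  step 1 (c): ∅ (Q stuck)

c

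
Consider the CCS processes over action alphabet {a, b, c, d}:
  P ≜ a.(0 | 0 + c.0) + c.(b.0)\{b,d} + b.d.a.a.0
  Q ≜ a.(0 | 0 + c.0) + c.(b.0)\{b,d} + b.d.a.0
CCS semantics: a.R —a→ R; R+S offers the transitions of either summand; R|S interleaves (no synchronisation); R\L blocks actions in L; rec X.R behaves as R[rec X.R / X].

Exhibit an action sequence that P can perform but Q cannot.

bdaa

Reachable graph of P (7 states):
  p0 = a.(0 | 0 + c.0) + c.(b.0)\{b,d} + b.d.a.a.0 :: =a=> p1, =b=> p2, =c=> p3
  p1 = 0 | 0 + c.0 :: =c=> p4
  p2 = d.a.a.0 :: =d=> p5
  p3 = (b.0)\{b,d} :: stopped
  p4 = 0 :: stopped
  p5 = a.a.0 :: =a=> p6
  p6 = a.0 :: =a=> p4
Reachable graph of Q (6 states):
  q0 = a.(0 | 0 + c.0) + c.(b.0)\{b,d} + b.d.a.0 :: =a=> q1, =b=> q2, =c=> q3
  q1 = 0 | 0 + c.0 :: =c=> q4
  q2 = d.a.0 :: =d=> q5
  q3 = (b.0)\{b,d} :: stopped
  q4 = 0 :: stopped
  q5 = a.0 :: =a=> q4
Executing bdaa from P (initial set {p0}):
  step 1 (b): {p2}
  step 2 (d): {p5}
  step 3 (a): {p6}
  step 4 (a): {p4}
  P completes σ.
Executing bdaa from Q (initial set {q0}):
  step 1 (b): {q2}
  step 2 (d): {q5}
  step 3 (a): {q4}
  step 4 (a): ∅ (Q stuck)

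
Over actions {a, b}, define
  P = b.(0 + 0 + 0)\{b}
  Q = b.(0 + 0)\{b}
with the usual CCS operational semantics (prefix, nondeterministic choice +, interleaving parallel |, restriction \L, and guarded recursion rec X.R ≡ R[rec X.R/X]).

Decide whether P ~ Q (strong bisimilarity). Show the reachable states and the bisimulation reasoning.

P's transition system — 2 states:
  u0 = b.(0 + 0 + 0)\{b} :: —b→ u1
  u1 = (0 + 0 + 0)\{b} :: ·
Q's transition system — 2 states:
  v0 = b.(0 + 0)\{b} :: —b→ v1
  v1 = (0 + 0)\{b} :: ·
Bisimilarity quotient blocks:
  B0 = {u0, v0}
  B1 = {u1, v1}
u0 ∈ B0, v0 ∈ B0 → same block

bisimilar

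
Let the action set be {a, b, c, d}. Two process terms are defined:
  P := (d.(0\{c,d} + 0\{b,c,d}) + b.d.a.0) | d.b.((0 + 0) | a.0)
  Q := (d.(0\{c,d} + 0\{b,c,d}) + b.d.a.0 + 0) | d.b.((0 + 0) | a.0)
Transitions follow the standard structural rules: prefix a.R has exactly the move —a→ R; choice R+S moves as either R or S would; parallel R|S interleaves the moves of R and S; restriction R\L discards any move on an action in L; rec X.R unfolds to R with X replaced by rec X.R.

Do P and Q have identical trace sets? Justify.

traces(P) = traces(Q)

LTS(P): 20 reachable states
  u0 = (d.(0\{c,d} + 0\{b,c,d}) + b.d.a.0) | d.b.((0 + 0) | a.0) ⊢ =b=> u1, =d=> u2, =d=> u3
  u1 = d.a.0 | d.b.((0 + 0) | a.0) ⊢ =d=> u4, =d=> u5
  u2 = (0\{c,d} + 0\{b,c,d}) | d.b.((0 + 0) | a.0) ⊢ =d=> u6
  u3 = (d.(0\{c,d} + 0\{b,c,d}) + b.d.a.0) | b.((0 + 0) | a.0) ⊢ =b=> u5, =b=> u7, =d=> u6
  u4 = a.0 | d.b.((0 + 0) | a.0) ⊢ =a=> u8, =d=> u9
  u5 = d.a.0 | b.((0 + 0) | a.0) ⊢ =b=> u10, =d=> u9
  u6 = (0\{c,d} + 0\{b,c,d}) | b.((0 + 0) | a.0) ⊢ =b=> u11
  u7 = (d.(0\{c,d} + 0\{b,c,d}) + b.d.a.0) | ((0 + 0) | a.0) ⊢ =a=> u12, =b=> u10, =d=> u11
  u8 = 0 | d.b.((0 + 0) | a.0) ⊢ =d=> u13
  u9 = a.0 | b.((0 + 0) | a.0) ⊢ =a=> u13, =b=> u14
  u10 = d.a.0 | ((0 + 0) | a.0) ⊢ =a=> u15, =d=> u14
  u11 = (0\{c,d} + 0\{b,c,d}) | ((0 + 0) | a.0) ⊢ =a=> u16
  u12 = (d.(0\{c,d} + 0\{b,c,d}) + b.d.a.0) | ((0 + 0) | 0) ⊢ =b=> u15, =d=> u16
  u13 = 0 | b.((0 + 0) | a.0) ⊢ =b=> u17
  u14 = a.0 | ((0 + 0) | a.0) ⊢ =a=> u17, =a=> u18
  u15 = d.a.0 | ((0 + 0) | 0) ⊢ =d=> u18
  u16 = (0\{c,d} + 0\{b,c,d}) | ((0 + 0) | 0) ⊢ ·
  u17 = 0 | ((0 + 0) | a.0) ⊢ =a=> u19
  u18 = a.0 | ((0 + 0) | 0) ⊢ =a=> u19
  u19 = 0 | ((0 + 0) | 0) ⊢ ·
LTS(Q): 20 reachable states
  v0 = (d.(0\{c,d} + 0\{b,c,d}) + b.d.a.0 + 0) | d.b.((0 + 0) | a.0) ⊢ =b=> v1, =d=> v2, =d=> v3
  v1 = d.a.0 | d.b.((0 + 0) | a.0) ⊢ =d=> v4, =d=> v5
  v2 = (0\{c,d} + 0\{b,c,d}) | d.b.((0 + 0) | a.0) ⊢ =d=> v6
  v3 = (d.(0\{c,d} + 0\{b,c,d}) + b.d.a.0 + 0) | b.((0 + 0) | a.0) ⊢ =b=> v5, =b=> v7, =d=> v6
  v4 = a.0 | d.b.((0 + 0) | a.0) ⊢ =a=> v8, =d=> v9
  v5 = d.a.0 | b.((0 + 0) | a.0) ⊢ =b=> v10, =d=> v9
  v6 = (0\{c,d} + 0\{b,c,d}) | b.((0 + 0) | a.0) ⊢ =b=> v11
  v7 = (d.(0\{c,d} + 0\{b,c,d}) + b.d.a.0 + 0) | ((0 + 0) | a.0) ⊢ =a=> v12, =b=> v10, =d=> v11
  v8 = 0 | d.b.((0 + 0) | a.0) ⊢ =d=> v13
  v9 = a.0 | b.((0 + 0) | a.0) ⊢ =a=> v13, =b=> v14
  v10 = d.a.0 | ((0 + 0) | a.0) ⊢ =a=> v15, =d=> v14
  v11 = (0\{c,d} + 0\{b,c,d}) | ((0 + 0) | a.0) ⊢ =a=> v16
  v12 = (d.(0\{c,d} + 0\{b,c,d}) + b.d.a.0 + 0) | ((0 + 0) | 0) ⊢ =b=> v15, =d=> v16
  v13 = 0 | b.((0 + 0) | a.0) ⊢ =b=> v17
  v14 = a.0 | ((0 + 0) | a.0) ⊢ =a=> v17, =a=> v18
  v15 = d.a.0 | ((0 + 0) | 0) ⊢ =d=> v18
  v16 = (0\{c,d} + 0\{b,c,d}) | ((0 + 0) | 0) ⊢ ·
  v17 = 0 | ((0 + 0) | a.0) ⊢ =a=> v19
  v18 = a.0 | ((0 + 0) | 0) ⊢ =a=> v19
  v19 = 0 | ((0 + 0) | 0) ⊢ ·
Partition-refinement fixed point:
  B0 = {u0, v0}
  B1 = {u2, u8, v2, v8}
  B2 = {u13, u6, v13, v6}
  B3 = {u11, u17, u18, v11, v17, v18}
  B4 = {u16, u19, v16, v19}
  B5 = {u3, v3}
  B6 = {u7, v7}
  B7 = {u10, v10}
  B8 = {u14, v14}
  B9 = {u15, v15}
  B10 = {u12, v12}
  B11 = {u5, v5}
  B12 = {u9, v9}
  B13 = {u1, v1}
  B14 = {u4, v4}
u0 ∈ B0, v0 ∈ B0 → same block
Bisimilar ⇒ trace-equivalent.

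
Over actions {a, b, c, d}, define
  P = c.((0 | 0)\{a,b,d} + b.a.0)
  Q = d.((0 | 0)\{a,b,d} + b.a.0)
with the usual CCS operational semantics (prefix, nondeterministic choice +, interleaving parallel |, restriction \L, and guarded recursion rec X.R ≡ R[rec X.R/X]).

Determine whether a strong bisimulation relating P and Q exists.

Reachable graph of P (4 states):
  s0 = c.((0 | 0)\{a,b,d} + b.a.0) ⊢ =c=> s1
  s1 = (0 | 0)\{a,b,d} + b.a.0 ⊢ =b=> s2
  s2 = a.0 ⊢ =a=> s3
  s3 = 0 ⊢ (no moves)
Reachable graph of Q (4 states):
  t0 = d.((0 | 0)\{a,b,d} + b.a.0) ⊢ =d=> t1
  t1 = (0 | 0)\{a,b,d} + b.a.0 ⊢ =b=> t2
  t2 = a.0 ⊢ =a=> t3
  t3 = 0 ⊢ (no moves)
Coarsest stable partition (strong bisimilarity classes):
  B0 = {s0}
  B1 = {s1, t1}
  B2 = {s2, t2}
  B3 = {s3, t3}
  B4 = {t0}
s0 ∈ B0, t0 ∈ B4 → different blocks

not bisimilar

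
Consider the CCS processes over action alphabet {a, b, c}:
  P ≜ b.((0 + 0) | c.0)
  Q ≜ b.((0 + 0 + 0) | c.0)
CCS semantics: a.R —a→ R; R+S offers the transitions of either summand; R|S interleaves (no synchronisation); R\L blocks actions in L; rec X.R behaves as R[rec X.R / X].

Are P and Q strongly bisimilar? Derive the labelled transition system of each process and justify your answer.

bisimilar

Reachable graph of P (3 states):
  s0 = b.((0 + 0) | c.0) ⊢ =b=> s1
  s1 = (0 + 0) | c.0 ⊢ =c=> s2
  s2 = (0 + 0) | 0 ⊢ stopped
Reachable graph of Q (3 states):
  t0 = b.((0 + 0 + 0) | c.0) ⊢ =b=> t1
  t1 = (0 + 0 + 0) | c.0 ⊢ =c=> t2
  t2 = (0 + 0 + 0) | 0 ⊢ stopped
Bisimilarity quotient blocks:
  B0 = {s0, t0}
  B1 = {s1, t1}
  B2 = {s2, t2}
s0 ∈ B0, t0 ∈ B0 → same block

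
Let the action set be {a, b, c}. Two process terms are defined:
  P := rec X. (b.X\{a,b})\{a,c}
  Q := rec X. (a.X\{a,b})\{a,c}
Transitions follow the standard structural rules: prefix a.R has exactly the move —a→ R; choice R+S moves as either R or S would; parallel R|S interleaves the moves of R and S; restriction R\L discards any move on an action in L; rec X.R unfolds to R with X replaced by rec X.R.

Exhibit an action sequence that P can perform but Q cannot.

b

P's transition system — 2 states:
  m0 = rec X. (b.X\{a,b})\{a,c} → =b=> m1
  m1 = (rec X. (b.X\{a,b})\{a,c})\{a,b}\{a,c} → (no moves)
Q's transition system — 1 states:
  n0 = rec X. (a.X\{a,b})\{a,c} → (no moves)
Run σ = ⟨b⟩ on P: start {m0}
  after b @ step 1: {m1}
  ✓ P
Run σ = ⟨b⟩ on Q: start {n0}
  after b @ step 1: no successor for Q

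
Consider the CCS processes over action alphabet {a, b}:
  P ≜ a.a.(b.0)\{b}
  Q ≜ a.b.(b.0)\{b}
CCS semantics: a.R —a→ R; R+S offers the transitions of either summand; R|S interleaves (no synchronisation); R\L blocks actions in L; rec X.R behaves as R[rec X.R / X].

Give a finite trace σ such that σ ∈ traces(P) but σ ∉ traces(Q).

aa

LTS(P): 3 reachable states
  u0 = a.a.(b.0)\{b} ⊢ --a--▸ u1
  u1 = a.(b.0)\{b} ⊢ --a--▸ u2
  u2 = (b.0)\{b} ⊢ deadlocked
LTS(Q): 3 reachable states
  v0 = a.b.(b.0)\{b} ⊢ --a--▸ v1
  v1 = b.(b.0)\{b} ⊢ --b--▸ v2
  v2 = (b.0)\{b} ⊢ deadlocked
Run σ = ⟨aa⟩ on P: start {u0}
  [1] a ⇒ {u1}
  [2] a ⇒ {u2}
  ✓ P
Run σ = ⟨aa⟩ on Q: start {v0}
  [1] a ⇒ {v1}
  [2] a ⇒ no successor for Q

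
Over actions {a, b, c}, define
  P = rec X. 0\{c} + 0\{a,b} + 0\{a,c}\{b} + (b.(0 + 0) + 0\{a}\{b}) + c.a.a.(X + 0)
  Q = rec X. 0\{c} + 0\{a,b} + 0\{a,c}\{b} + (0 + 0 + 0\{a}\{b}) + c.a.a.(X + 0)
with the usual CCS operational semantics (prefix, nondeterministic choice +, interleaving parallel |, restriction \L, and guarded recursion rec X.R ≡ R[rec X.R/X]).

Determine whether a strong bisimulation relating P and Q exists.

P's transition system — 5 states:
  p0 = rec X. 0\{c} + 0\{a,b} + 0\{a,c}\{b} + (b.(0 + 0) + 0\{a}\{b}) + c.a.a.(X + 0) ⊢ ··b··> p1, ··c··> p2
  p1 = 0 + 0 ⊢ ∅
  p2 = a.a.((rec X. 0\{c} + 0\{a,b} + 0\{a,c}\{b} + (b.(0 + 0) + 0\{a}\{b}) + c.a.a.(X + 0)) + 0) ⊢ ··a··> p3
  p3 = a.((rec X. 0\{c} + 0\{a,b} + 0\{a,c}\{b} + (b.(0 + 0) + 0\{a}\{b}) + c.a.a.(X + 0)) + 0) ⊢ ··a··> p4
  p4 = (rec X. 0\{c} + 0\{a,b} + 0\{a,c}\{b} + (b.(0 + 0) + 0\{a}\{b}) + c.a.a.(X + 0)) + 0 ⊢ ··b··> p1, ··c··> p2
Q's transition system — 4 states:
  q0 = rec X. 0\{c} + 0\{a,b} + 0\{a,c}\{b} + (0 + 0 + 0\{a}\{b}) + c.a.a.(X + 0) ⊢ ··c··> q1
  q1 = a.a.((rec X. 0\{c} + 0\{a,b} + 0\{a,c}\{b} + (0 + 0 + 0\{a}\{b}) + c.a.a.(X + 0)) + 0) ⊢ ··a··> q2
  q2 = a.((rec X. 0\{c} + 0\{a,b} + 0\{a,c}\{b} + (0 + 0 + 0\{a}\{b}) + c.a.a.(X + 0)) + 0) ⊢ ··a··> q3
  q3 = (rec X. 0\{c} + 0\{a,b} + 0\{a,c}\{b} + (0 + 0 + 0\{a}\{b}) + c.a.a.(X + 0)) + 0 ⊢ ··c··> q1
Bisimilarity quotient blocks:
  B0 = {p0, p4}
  B1 = {p1}
  B2 = {p2}
  B3 = {p3}
  B4 = {q0, q3}
  B5 = {q1}
  B6 = {q2}
p0 ∈ B0, q0 ∈ B4 → different blocks

NO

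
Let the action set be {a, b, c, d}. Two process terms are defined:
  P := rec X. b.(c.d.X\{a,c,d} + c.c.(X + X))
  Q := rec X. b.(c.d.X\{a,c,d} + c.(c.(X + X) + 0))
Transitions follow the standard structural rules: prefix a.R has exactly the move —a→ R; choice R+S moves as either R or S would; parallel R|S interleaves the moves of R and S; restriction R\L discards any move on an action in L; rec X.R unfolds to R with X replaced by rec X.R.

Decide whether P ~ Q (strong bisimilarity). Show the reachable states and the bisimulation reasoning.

YES

LTS(P): 7 reachable states
  m0 = rec X. b.(c.d.X\{a,c,d} + c.c.(X + X)) :: --b--▸ m1
  m1 = c.d.(rec X. b.(c.d.X\{a,c,d} + c.c.(X + X)))\{a,c,d} + c.c.((rec X. b.(c.d.X\{a,c,d} + c.c.(X + X))) + (rec X. b.(c.d.X\{a,c,d} + c.c.(X + X)))) :: --c--▸ m2, --c--▸ m3
  m2 = c.((rec X. b.(c.d.X\{a,c,d} + c.c.(X + X))) + (rec X. b.(c.d.X\{a,c,d} + c.c.(X + X)))) :: --c--▸ m4
  m3 = d.(rec X. b.(c.d.X\{a,c,d} + c.c.(X + X)))\{a,c,d} :: --d--▸ m5
  m4 = (rec X. b.(c.d.X\{a,c,d} + c.c.(X + X))) + (rec X. b.(c.d.X\{a,c,d} + c.c.(X + X))) :: --b--▸ m1
  m5 = (rec X. b.(c.d.X\{a,c,d} + c.c.(X + X)))\{a,c,d} :: --b--▸ m6
  m6 = (c.d.(rec X. b.(c.d.X\{a,c,d} + c.c.(X + X)))\{a,c,d} + c.c.((rec X. b.(c.d.X\{a,c,d} + c.c.(X + X))) + (rec X. b.(c.d.X\{a,c,d} + c.c.(X + X)))))\{a,c,d} :: (no moves)
LTS(Q): 7 reachable states
  n0 = rec X. b.(c.d.X\{a,c,d} + c.(c.(X + X) + 0)) :: --b--▸ n1
  n1 = c.d.(rec X. b.(c.d.X\{a,c,d} + c.(c.(X + X) + 0)))\{a,c,d} + c.(c.((rec X. b.(c.d.X\{a,c,d} + c.(c.(X + X) + 0))) + (rec X. b.(c.d.X\{a,c,d} + c.(c.(X + X) + 0)))) + 0) :: --c--▸ n2, --c--▸ n3
  n2 = c.((rec X. b.(c.d.X\{a,c,d} + c.(c.(X + X) + 0))) + (rec X. b.(c.d.X\{a,c,d} + c.(c.(X + X) + 0)))) + 0 :: --c--▸ n4
  n3 = d.(rec X. b.(c.d.X\{a,c,d} + c.(c.(X + X) + 0)))\{a,c,d} :: --d--▸ n5
  n4 = (rec X. b.(c.d.X\{a,c,d} + c.(c.(X + X) + 0))) + (rec X. b.(c.d.X\{a,c,d} + c.(c.(X + X) + 0))) :: --b--▸ n1
  n5 = (rec X. b.(c.d.X\{a,c,d} + c.(c.(X + X) + 0)))\{a,c,d} :: --b--▸ n6
  n6 = (c.d.(rec X. b.(c.d.X\{a,c,d} + c.(c.(X + X) + 0)))\{a,c,d} + c.(c.((rec X. b.(c.d.X\{a,c,d} + c.(c.(X + X) + 0))) + (rec X. b.(c.d.X\{a,c,d} + c.(c.(X + X) + 0)))) + 0))\{a,c,d} :: (no moves)
Partition-refinement fixed point:
  B0 = {m0, m4, n0, n4}
  B1 = {m1, n1}
  B2 = {m2, n2}
  B3 = {m3, n3}
  B4 = {m5, n5}
  B5 = {m6, n6}
m0 ∈ B0, n0 ∈ B0 → same block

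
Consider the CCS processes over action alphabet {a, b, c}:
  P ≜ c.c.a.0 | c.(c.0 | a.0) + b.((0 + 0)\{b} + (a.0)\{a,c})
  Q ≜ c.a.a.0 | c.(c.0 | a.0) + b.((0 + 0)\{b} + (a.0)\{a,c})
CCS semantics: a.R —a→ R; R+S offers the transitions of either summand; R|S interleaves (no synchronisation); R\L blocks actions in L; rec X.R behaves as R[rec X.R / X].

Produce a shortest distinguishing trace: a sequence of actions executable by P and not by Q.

Reachable graph of P (21 states):
  m0 = c.c.a.0 | c.(c.0 | a.0) + b.((0 + 0)\{b} + (a.0)\{a,c}) → =b=> m1, =c=> m2, =c=> m3
  m1 = (0 + 0)\{b} + (a.0)\{a,c} → ∅
  m2 = c.a.0 | c.(c.0 | a.0) → =c=> m4, =c=> m5
  m3 = c.c.a.0 | (c.0 | a.0) → =a=> m6, =c=> m5, =c=> m7
  m4 = a.0 | c.(c.0 | a.0) → =a=> m8, =c=> m9
  m5 = c.a.0 | (c.0 | a.0) → =a=> m10, =c=> m11, =c=> m9
  m6 = c.c.a.0 | (c.0 | 0) → =c=> m10, =c=> m12
  m7 = c.c.a.0 | (0 | a.0) → =a=> m12, =c=> m11
  m8 = 0 | c.(c.0 | a.0) → =c=> m13
  m9 = a.0 | (c.0 | a.0) → =a=> m13, =a=> m14, =c=> m15
  m10 = c.a.0 | (c.0 | 0) → =c=> m14, =c=> m16
  m11 = c.a.0 | (0 | a.0) → =a=> m16, =c=> m15
  m12 = c.c.a.0 | (0 | 0) → =c=> m16
  m13 = 0 | (c.0 | a.0) → =a=> m17, =c=> m18
  m14 = a.0 | (c.0 | 0) → =a=> m17, =c=> m19
  m15 = a.0 | (0 | a.0) → =a=> m18, =a=> m19
  m16 = c.a.0 | (0 | 0) → =c=> m19
  m17 = 0 | (c.0 | 0) → =c=> m20
  m18 = 0 | (0 | a.0) → =a=> m20
  m19 = a.0 | (0 | 0) → =a=> m20
  m20 = 0 | (0 | 0) → ∅
Reachable graph of Q (21 states):
  n0 = c.a.a.0 | c.(c.0 | a.0) + b.((0 + 0)\{b} + (a.0)\{a,c}) → =b=> n1, =c=> n2, =c=> n3
  n1 = (0 + 0)\{b} + (a.0)\{a,c} → ∅
  n2 = a.a.0 | c.(c.0 | a.0) → =a=> n4, =c=> n5
  n3 = c.a.a.0 | (c.0 | a.0) → =a=> n6, =c=> n5, =c=> n7
  n4 = a.0 | c.(c.0 | a.0) → =a=> n8, =c=> n9
  n5 = a.a.0 | (c.0 | a.0) → =a=> n10, =a=> n9, =c=> n11
  n6 = c.a.a.0 | (c.0 | 0) → =c=> n10, =c=> n12
  n7 = c.a.a.0 | (0 | a.0) → =a=> n12, =c=> n11
  n8 = 0 | c.(c.0 | a.0) → =c=> n13
  n9 = a.0 | (c.0 | a.0) → =a=> n13, =a=> n14, =c=> n15
  n10 = a.a.0 | (c.0 | 0) → =a=> n14, =c=> n16
  n11 = a.a.0 | (0 | a.0) → =a=> n15, =a=> n16
  n12 = c.a.a.0 | (0 | 0) → =c=> n16
  n13 = 0 | (c.0 | a.0) → =a=> n17, =c=> n18
  n14 = a.0 | (c.0 | 0) → =a=> n17, =c=> n19
  n15 = a.0 | (0 | a.0) → =a=> n18, =a=> n19
  n16 = a.a.0 | (0 | 0) → =a=> n19
  n17 = 0 | (c.0 | 0) → =c=> n20
  n18 = 0 | (0 | a.0) → =a=> n20
  n19 = a.0 | (0 | 0) → =a=> n20
  n20 = 0 | (0 | 0) → ∅
Executing cccc from P (initial set {m0}):
  step 1 (c): {m2, m3}
  step 2 (c): {m4, m5, m7}
  step 3 (c): {m11, m9}
  step 4 (c): {m15}
  P completes σ.
Executing cccc from Q (initial set {n0}):
  step 1 (c): {n2, n3}
  step 2 (c): {n5, n7}
  step 3 (c): {n11}
  step 4 (c): no successor for Q

cccc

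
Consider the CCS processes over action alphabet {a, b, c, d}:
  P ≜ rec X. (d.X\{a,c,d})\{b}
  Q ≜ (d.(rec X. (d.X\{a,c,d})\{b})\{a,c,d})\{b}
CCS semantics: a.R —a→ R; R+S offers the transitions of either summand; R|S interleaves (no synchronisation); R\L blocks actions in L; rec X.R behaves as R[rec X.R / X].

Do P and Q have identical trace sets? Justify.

YES

P's transition system — 2 states:
  u0 = rec X. (d.X\{a,c,d})\{b} → ··d··> u1
  u1 = (rec X. (d.X\{a,c,d})\{b})\{a,c,d}\{b} → ∅
Q's transition system — 2 states:
  v0 = (d.(rec X. (d.X\{a,c,d})\{b})\{a,c,d})\{b} → ··d··> v1
  v1 = (rec X. (d.X\{a,c,d})\{b})\{a,c,d}\{b} → ∅
Bisimilarity quotient blocks:
  B0 = {u0, v0}
  B1 = {u1, v1}
u0 ∈ B0, v0 ∈ B0 → same block
Bisimilar ⇒ trace-equivalent.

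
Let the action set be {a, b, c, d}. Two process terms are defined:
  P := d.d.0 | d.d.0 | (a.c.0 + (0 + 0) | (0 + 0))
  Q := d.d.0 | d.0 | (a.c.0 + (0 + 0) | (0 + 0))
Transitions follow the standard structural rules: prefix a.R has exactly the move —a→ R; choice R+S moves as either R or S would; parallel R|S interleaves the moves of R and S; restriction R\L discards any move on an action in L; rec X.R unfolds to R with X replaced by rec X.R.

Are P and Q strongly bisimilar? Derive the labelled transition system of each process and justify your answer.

LTS(P): 27 reachable states
  p0 = d.d.0 | d.d.0 | (a.c.0 + (0 + 0) | (0 + 0)) ⊢ ··a··> p1, ··d··> p2, ··d··> p3
  p1 = d.d.0 | d.d.0 | c.0 ⊢ ··c··> p4, ··d··> p5, ··d··> p6
  p2 = d.0 | d.d.0 | (a.c.0 + (0 + 0) | (0 + 0)) ⊢ ··a··> p5, ··d··> p7, ··d··> p8
  p3 = d.d.0 | d.0 | (a.c.0 + (0 + 0) | (0 + 0)) ⊢ ··a··> p6, ··d··> p8, ··d··> p9
  p4 = d.d.0 | d.d.0 | 0 ⊢ ··d··> p10, ··d··> p11
  p5 = d.0 | d.d.0 | c.0 ⊢ ··c··> p10, ··d··> p12, ··d··> p13
  p6 = d.d.0 | d.0 | c.0 ⊢ ··c··> p11, ··d··> p13, ··d··> p14
  p7 = 0 | d.d.0 | (a.c.0 + (0 + 0) | (0 + 0)) ⊢ ··a··> p12, ··d··> p15
  p8 = d.0 | d.0 | (a.c.0 + (0 + 0) | (0 + 0)) ⊢ ··a··> p13, ··d··> p15, ··d··> p16
  p9 = d.d.0 | 0 | (a.c.0 + (0 + 0) | (0 + 0)) ⊢ ··a··> p14, ··d··> p16
  p10 = d.0 | d.d.0 | 0 ⊢ ··d··> p17, ··d··> p18
  p11 = d.d.0 | d.0 | 0 ⊢ ··d··> p18, ··d··> p19
  p12 = 0 | d.d.0 | c.0 ⊢ ··c··> p17, ··d··> p20
  p13 = d.0 | d.0 | c.0 ⊢ ··c··> p18, ··d··> p20, ··d··> p21
  p14 = d.d.0 | 0 | c.0 ⊢ ··c··> p19, ··d··> p21
  p15 = 0 | d.0 | (a.c.0 + (0 + 0) | (0 + 0)) ⊢ ··a··> p20, ··d··> p22
  p16 = d.0 | 0 | (a.c.0 + (0 + 0) | (0 + 0)) ⊢ ··a··> p21, ··d··> p22
  p17 = 0 | d.d.0 | 0 ⊢ ··d··> p23
  p18 = d.0 | d.0 | 0 ⊢ ··d··> p23, ··d··> p24
  p19 = d.d.0 | 0 | 0 ⊢ ··d··> p24
  p20 = 0 | d.0 | c.0 ⊢ ··c··> p23, ··d··> p25
  p21 = d.0 | 0 | c.0 ⊢ ··c··> p24, ··d··> p25
  p22 = 0 | 0 | (a.c.0 + (0 + 0) | (0 + 0)) ⊢ ··a··> p25
  p23 = 0 | d.0 | 0 ⊢ ··d··> p26
  p24 = d.0 | 0 | 0 ⊢ ··d··> p26
  p25 = 0 | 0 | c.0 ⊢ ··c··> p26
  p26 = 0 | 0 | 0 ⊢ ·
LTS(Q): 18 reachable states
  q0 = d.d.0 | d.0 | (a.c.0 + (0 + 0) | (0 + 0)) ⊢ ··a··> q1, ··d··> q2, ··d··> q3
  q1 = d.d.0 | d.0 | c.0 ⊢ ··c··> q4, ··d··> q5, ··d··> q6
  q2 = d.0 | d.0 | (a.c.0 + (0 + 0) | (0 + 0)) ⊢ ··a··> q5, ··d··> q7, ··d··> q8
  q3 = d.d.0 | 0 | (a.c.0 + (0 + 0) | (0 + 0)) ⊢ ··a··> q6, ··d··> q8
  q4 = d.d.0 | d.0 | 0 ⊢ ··d··> q10, ··d··> q9
  q5 = d.0 | d.0 | c.0 ⊢ ··c··> q9, ··d··> q11, ··d··> q12
  q6 = d.d.0 | 0 | c.0 ⊢ ··c··> q10, ··d··> q12
  q7 = 0 | d.0 | (a.c.0 + (0 + 0) | (0 + 0)) ⊢ ··a··> q11, ··d··> q13
  q8 = d.0 | 0 | (a.c.0 + (0 + 0) | (0 + 0)) ⊢ ··a··> q12, ··d··> q13
  q9 = d.0 | d.0 | 0 ⊢ ··d··> q14, ··d··> q15
  q10 = d.d.0 | 0 | 0 ⊢ ··d··> q15
  q11 = 0 | d.0 | c.0 ⊢ ··c··> q14, ··d··> q16
  q12 = d.0 | 0 | c.0 ⊢ ··c··> q15, ··d··> q16
  q13 = 0 | 0 | (a.c.0 + (0 + 0) | (0 + 0)) ⊢ ··a··> q16
  q14 = 0 | d.0 | 0 ⊢ ··d··> q17
  q15 = d.0 | 0 | 0 ⊢ ··d··> q17
  q16 = 0 | 0 | c.0 ⊢ ··c··> q17
  q17 = 0 | 0 | 0 ⊢ ·
Bisimilarity quotient blocks:
  B0 = {p0}
  B1 = {p1}
  B2 = {p5, p6, q1}
  B3 = {p10, p11, q4}
  B4 = {p17, p18, p19, q10, q9}
  B5 = {p23, p24, q14, q15}
  B6 = {p26, q17}
  B7 = {p12, p13, p14, q5, q6}
  B8 = {p20, p21, q11, q12}
  B9 = {p25, q16}
  B10 = {p4}
  B11 = {p2, p3, q0}
  B12 = {p7, p8, p9, q2, q3}
  B13 = {p15, p16, q7, q8}
  B14 = {p22, q13}
p0 ∈ B0, q0 ∈ B11 → different blocks

not bisimilar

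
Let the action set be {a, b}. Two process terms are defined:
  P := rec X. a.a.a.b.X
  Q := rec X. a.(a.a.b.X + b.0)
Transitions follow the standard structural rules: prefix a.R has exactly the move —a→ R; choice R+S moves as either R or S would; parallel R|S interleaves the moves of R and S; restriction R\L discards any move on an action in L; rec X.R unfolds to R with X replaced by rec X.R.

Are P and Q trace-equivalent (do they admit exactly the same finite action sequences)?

traces(P) ≠ traces(Q) — witness ⟨ab⟩

Reachable graph of P (4 states):
  m0 = rec X. a.a.a.b.X has moves --a--▸ m1
  m1 = a.a.b.(rec X. a.a.a.b.X) has moves --a--▸ m2
  m2 = a.b.(rec X. a.a.a.b.X) has moves --a--▸ m3
  m3 = b.(rec X. a.a.a.b.X) has moves --b--▸ m0
Reachable graph of Q (5 states):
  n0 = rec X. a.(a.a.b.X + b.0) has moves --a--▸ n1
  n1 = a.a.b.(rec X. a.(a.a.b.X + b.0)) + b.0 has moves --a--▸ n2, --b--▸ n3
  n2 = a.b.(rec X. a.(a.a.b.X + b.0)) has moves --a--▸ n4
  n3 = 0 has moves (no moves)
  n4 = b.(rec X. a.(a.a.b.X + b.0)) has moves --b--▸ n0
Run σ = ⟨ab⟩ on Q: start {n0}
  step 1 (a): {n1}
  step 2 (b): {n3}
  Q completes σ.
Run σ = ⟨ab⟩ on P: start {m0}
  step 1 (a): {m1}
  step 2 (b): ∅  — P cannot continue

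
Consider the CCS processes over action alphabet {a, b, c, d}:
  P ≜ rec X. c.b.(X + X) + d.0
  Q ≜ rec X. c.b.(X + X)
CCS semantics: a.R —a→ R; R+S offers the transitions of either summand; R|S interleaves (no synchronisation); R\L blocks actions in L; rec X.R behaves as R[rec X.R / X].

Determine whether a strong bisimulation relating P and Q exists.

P's transition system — 4 states:
  u0 = rec X. c.b.(X + X) + d.0 → =c=> u1, =d=> u2
  u1 = b.((rec X. c.b.(X + X) + d.0) + (rec X. c.b.(X + X) + d.0)) → =b=> u3
  u2 = 0 → ∅
  u3 = (rec X. c.b.(X + X) + d.0) + (rec X. c.b.(X + X) + d.0) → =c=> u1, =d=> u2
Q's transition system — 3 states:
  v0 = rec X. c.b.(X + X) → =c=> v1
  v1 = b.((rec X. c.b.(X + X)) + (rec X. c.b.(X + X))) → =b=> v2
  v2 = (rec X. c.b.(X + X)) + (rec X. c.b.(X + X)) → =c=> v1
Bisimilarity quotient blocks:
  B0 = {u0, u3}
  B1 = {u1}
  B2 = {u2}
  B3 = {v0, v2}
  B4 = {v1}
u0 ∈ B0, v0 ∈ B3 → different blocks

P ≁ Q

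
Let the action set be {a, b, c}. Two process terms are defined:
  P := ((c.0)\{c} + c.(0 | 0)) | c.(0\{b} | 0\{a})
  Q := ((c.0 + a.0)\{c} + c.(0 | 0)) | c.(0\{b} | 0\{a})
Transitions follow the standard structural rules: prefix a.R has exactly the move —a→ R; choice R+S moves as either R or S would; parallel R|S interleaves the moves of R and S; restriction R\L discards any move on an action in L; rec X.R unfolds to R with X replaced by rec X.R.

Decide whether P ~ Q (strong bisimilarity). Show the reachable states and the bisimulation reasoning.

P's transition system — 4 states:
  s0 = ((c.0)\{c} + c.(0 | 0)) | c.(0\{b} | 0\{a}) ⊢ -c-> s1, -c-> s2
  s1 = ((c.0)\{c} + c.(0 | 0)) | (0\{b} | 0\{a}) ⊢ -c-> s3
  s2 = 0 | 0 | c.(0\{b} | 0\{a}) ⊢ -c-> s3
  s3 = 0 | 0 | (0\{b} | 0\{a}) ⊢ stopped
Q's transition system — 6 states:
  t0 = ((c.0 + a.0)\{c} + c.(0 | 0)) | c.(0\{b} | 0\{a}) ⊢ -a-> t1, -c-> t2, -c-> t3
  t1 = 0\{c} | c.(0\{b} | 0\{a}) ⊢ -c-> t4
  t2 = ((c.0 + a.0)\{c} + c.(0 | 0)) | (0\{b} | 0\{a}) ⊢ -a-> t4, -c-> t5
  t3 = 0 | 0 | c.(0\{b} | 0\{a}) ⊢ -c-> t5
  t4 = 0\{c} | (0\{b} | 0\{a}) ⊢ stopped
  t5 = 0 | 0 | (0\{b} | 0\{a}) ⊢ stopped
Partition-refinement fixed point:
  B0 = {s0}
  B1 = {s1, s2, t1, t3}
  B2 = {s3, t4, t5}
  B3 = {t0}
  B4 = {t2}
s0 ∈ B0, t0 ∈ B3 → different blocks

P ≁ Q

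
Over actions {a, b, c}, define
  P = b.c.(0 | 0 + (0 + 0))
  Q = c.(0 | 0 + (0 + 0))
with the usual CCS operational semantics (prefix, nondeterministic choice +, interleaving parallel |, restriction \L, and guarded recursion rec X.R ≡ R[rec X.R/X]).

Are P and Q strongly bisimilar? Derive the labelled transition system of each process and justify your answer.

P's transition system — 3 states:
  s0 = b.c.(0 | 0 + (0 + 0)) :: =b=> s1
  s1 = c.(0 | 0 + (0 + 0)) :: =c=> s2
  s2 = 0 | 0 + (0 + 0) :: (no moves)
Q's transition system — 2 states:
  t0 = c.(0 | 0 + (0 + 0)) :: =c=> t1
  t1 = 0 | 0 + (0 + 0) :: (no moves)
Partition-refinement fixed point:
  B0 = {s0}
  B1 = {s1, t0}
  B2 = {s2, t1}
s0 ∈ B0, t0 ∈ B1 → different blocks

P ≁ Q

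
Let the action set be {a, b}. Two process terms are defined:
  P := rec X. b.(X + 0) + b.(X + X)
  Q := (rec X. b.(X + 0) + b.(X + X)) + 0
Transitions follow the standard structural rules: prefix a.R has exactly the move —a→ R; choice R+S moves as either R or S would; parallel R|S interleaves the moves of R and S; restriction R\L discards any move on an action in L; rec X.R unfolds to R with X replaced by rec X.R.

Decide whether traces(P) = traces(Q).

P's transition system — 3 states:
  s0 = rec X. b.(X + 0) + b.(X + X) :: --b--▸ s1, --b--▸ s2
  s1 = (rec X. b.(X + 0) + b.(X + X)) + (rec X. b.(X + 0) + b.(X + X)) :: --b--▸ s1, --b--▸ s2
  s2 = (rec X. b.(X + 0) + b.(X + X)) + 0 :: --b--▸ s1, --b--▸ s2
Q's transition system — 2 states:
  t0 = (rec X. b.(X + 0) + b.(X + X)) + 0 :: --b--▸ t0, --b--▸ t1
  t1 = (rec X. b.(X + 0) + b.(X + X)) + (rec X. b.(X + 0) + b.(X + X)) :: --b--▸ t0, --b--▸ t1
Coarsest stable partition (strong bisimilarity classes):
  B0 = {s0, s1, s2, t0, t1}
s0 ∈ B0, t0 ∈ B0 → same block
Bisimilar ⇒ trace-equivalent.

trace-equivalent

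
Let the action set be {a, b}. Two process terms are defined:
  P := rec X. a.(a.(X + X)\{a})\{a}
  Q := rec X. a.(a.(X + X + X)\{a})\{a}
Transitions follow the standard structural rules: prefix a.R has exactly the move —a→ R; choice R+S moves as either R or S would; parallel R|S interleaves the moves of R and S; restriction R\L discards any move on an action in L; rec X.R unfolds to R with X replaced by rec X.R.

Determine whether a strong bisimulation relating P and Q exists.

Reachable graph of P (2 states):
  s0 = rec X. a.(a.(X + X)\{a})\{a} | =a=> s1
  s1 = (a.((rec X. a.(a.(X + X)\{a})\{a}) + (rec X. a.(a.(X + X)\{a})\{a}))\{a})\{a} | deadlocked
Reachable graph of Q (2 states):
  t0 = rec X. a.(a.(X + X + X)\{a})\{a} | =a=> t1
  t1 = (a.((rec X. a.(a.(X + X + X)\{a})\{a}) + (rec X. a.(a.(X + X + X)\{a})\{a}) + (rec X. a.(a.(X + X + X)\{a})\{a}))\{a})\{a} | deadlocked
Coarsest stable partition (strong bisimilarity classes):
  B0 = {s0, t0}
  B1 = {s1, t1}
s0 ∈ B0, t0 ∈ B0 → same block

bisimilar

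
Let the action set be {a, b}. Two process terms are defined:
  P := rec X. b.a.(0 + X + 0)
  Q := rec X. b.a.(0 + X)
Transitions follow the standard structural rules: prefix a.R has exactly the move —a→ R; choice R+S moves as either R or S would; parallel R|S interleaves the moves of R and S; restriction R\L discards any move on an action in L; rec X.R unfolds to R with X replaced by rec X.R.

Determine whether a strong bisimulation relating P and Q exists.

P ~ Q

P's transition system — 3 states:
  s0 = rec X. b.a.(0 + X + 0) → =b=> s1
  s1 = a.(0 + (rec X. b.a.(0 + X + 0)) + 0) → =a=> s2
  s2 = 0 + (rec X. b.a.(0 + X + 0)) + 0 → =b=> s1
Q's transition system — 3 states:
  t0 = rec X. b.a.(0 + X) → =b=> t1
  t1 = a.(0 + (rec X. b.a.(0 + X))) → =a=> t2
  t2 = 0 + (rec X. b.a.(0 + X)) → =b=> t1
Coarsest stable partition (strong bisimilarity classes):
  B0 = {s0, s2, t0, t2}
  B1 = {s1, t1}
s0 ∈ B0, t0 ∈ B0 → same block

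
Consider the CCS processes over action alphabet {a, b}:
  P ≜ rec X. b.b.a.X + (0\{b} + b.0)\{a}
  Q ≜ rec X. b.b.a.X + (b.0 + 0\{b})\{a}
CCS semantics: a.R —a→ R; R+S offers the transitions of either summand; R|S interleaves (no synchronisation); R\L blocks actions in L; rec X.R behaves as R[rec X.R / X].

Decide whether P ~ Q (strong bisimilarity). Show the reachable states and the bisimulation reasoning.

YES

P's transition system — 4 states:
  p0 = rec X. b.b.a.X + (0\{b} + b.0)\{a} :: —b→ p1, —b→ p2
  p1 = 0\{a} :: stopped
  p2 = b.a.(rec X. b.b.a.X + (0\{b} + b.0)\{a}) :: —b→ p3
  p3 = a.(rec X. b.b.a.X + (0\{b} + b.0)\{a}) :: —a→ p0
Q's transition system — 4 states:
  q0 = rec X. b.b.a.X + (b.0 + 0\{b})\{a} :: —b→ q1, —b→ q2
  q1 = 0\{a} :: stopped
  q2 = b.a.(rec X. b.b.a.X + (b.0 + 0\{b})\{a}) :: —b→ q3
  q3 = a.(rec X. b.b.a.X + (b.0 + 0\{b})\{a}) :: —a→ q0
Coarsest stable partition (strong bisimilarity classes):
  B0 = {p0, q0}
  B1 = {p1, q1}
  B2 = {p2, q2}
  B3 = {p3, q3}
p0 ∈ B0, q0 ∈ B0 → same block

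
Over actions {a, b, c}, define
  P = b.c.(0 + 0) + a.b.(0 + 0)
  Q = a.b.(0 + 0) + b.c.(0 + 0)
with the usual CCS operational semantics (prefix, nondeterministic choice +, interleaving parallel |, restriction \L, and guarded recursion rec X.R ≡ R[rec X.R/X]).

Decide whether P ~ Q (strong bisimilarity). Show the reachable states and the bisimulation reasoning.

YES

P's transition system — 4 states:
  m0 = b.c.(0 + 0) + a.b.(0 + 0) has moves -a-> m1, -b-> m2
  m1 = b.(0 + 0) has moves -b-> m3
  m2 = c.(0 + 0) has moves -c-> m3
  m3 = 0 + 0 has moves deadlocked
Q's transition system — 4 states:
  n0 = a.b.(0 + 0) + b.c.(0 + 0) has moves -a-> n1, -b-> n2
  n1 = b.(0 + 0) has moves -b-> n3
  n2 = c.(0 + 0) has moves -c-> n3
  n3 = 0 + 0 has moves deadlocked
Coarsest stable partition (strong bisimilarity classes):
  B0 = {m0, n0}
  B1 = {m1, n1}
  B2 = {m3, n3}
  B3 = {m2, n2}
m0 ∈ B0, n0 ∈ B0 → same block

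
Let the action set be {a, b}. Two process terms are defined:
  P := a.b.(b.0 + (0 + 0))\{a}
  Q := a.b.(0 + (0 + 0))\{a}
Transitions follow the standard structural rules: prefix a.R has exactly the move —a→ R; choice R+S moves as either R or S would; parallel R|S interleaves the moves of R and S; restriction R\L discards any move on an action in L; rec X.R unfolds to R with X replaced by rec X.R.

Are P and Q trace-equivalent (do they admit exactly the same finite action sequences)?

NO — witness ⟨abb⟩

LTS(P): 4 reachable states
  m0 = a.b.(b.0 + (0 + 0))\{a} has moves ··a··> m1
  m1 = b.(b.0 + (0 + 0))\{a} has moves ··b··> m2
  m2 = (b.0 + (0 + 0))\{a} has moves ··b··> m3
  m3 = 0\{a} has moves stopped
LTS(Q): 3 reachable states
  n0 = a.b.(0 + (0 + 0))\{a} has moves ··a··> n1
  n1 = b.(0 + (0 + 0))\{a} has moves ··b··> n2
  n2 = (0 + (0 + 0))\{a} has moves stopped
Run σ = ⟨abb⟩ on P: start {m0}
  step 1 (a): {m1}
  step 2 (b): {m2}
  step 3 (b): {m3}
  — P admits the full trace.
Run σ = ⟨abb⟩ on Q: start {n0}
  step 1 (a): {n1}
  step 2 (b): {n2}
  step 3 (b): no successor for Q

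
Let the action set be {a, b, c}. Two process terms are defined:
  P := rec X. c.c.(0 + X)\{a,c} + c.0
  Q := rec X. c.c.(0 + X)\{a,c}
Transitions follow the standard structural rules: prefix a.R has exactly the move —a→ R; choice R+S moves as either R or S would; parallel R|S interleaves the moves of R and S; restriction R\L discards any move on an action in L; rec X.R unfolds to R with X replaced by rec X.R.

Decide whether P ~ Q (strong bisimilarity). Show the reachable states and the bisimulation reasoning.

Reachable graph of P (4 states):
  p0 = rec X. c.c.(0 + X)\{a,c} + c.0 :: --c--▸ p1, --c--▸ p2
  p1 = 0 :: ·
  p2 = c.(0 + (rec X. c.c.(0 + X)\{a,c} + c.0))\{a,c} :: --c--▸ p3
  p3 = (0 + (rec X. c.c.(0 + X)\{a,c} + c.0))\{a,c} :: ·
Reachable graph of Q (3 states):
  q0 = rec X. c.c.(0 + X)\{a,c} :: --c--▸ q1
  q1 = c.(0 + (rec X. c.c.(0 + X)\{a,c}))\{a,c} :: --c--▸ q2
  q2 = (0 + (rec X. c.c.(0 + X)\{a,c}))\{a,c} :: ·
Bisimilarity quotient blocks:
  B0 = {p0}
  B1 = {p2, q1}
  B2 = {p1, p3, q2}
  B3 = {q0}
p0 ∈ B0, q0 ∈ B3 → different blocks

NO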